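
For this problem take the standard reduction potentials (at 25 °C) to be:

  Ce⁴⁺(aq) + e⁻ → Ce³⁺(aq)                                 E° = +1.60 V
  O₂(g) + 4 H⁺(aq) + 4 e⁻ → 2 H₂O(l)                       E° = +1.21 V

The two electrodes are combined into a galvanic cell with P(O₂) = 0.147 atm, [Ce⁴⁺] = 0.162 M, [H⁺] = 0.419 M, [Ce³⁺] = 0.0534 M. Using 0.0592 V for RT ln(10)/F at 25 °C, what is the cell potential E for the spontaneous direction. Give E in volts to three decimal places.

Ce⁴⁺/Ce³⁺ is the cathode (higher E°), O₂/H₂O the anode: E°cell = +1.60 − (+1.21) = +0.39 V, n = 4.
Overall: 4 Ce⁴⁺(aq) + 2 H₂O(l) → 4 Ce³⁺(aq) + O₂(g) + 4 H⁺(aq)
Q = [Ce³⁺]^4·P(O₂)·[H⁺]^4 / ([Ce⁴⁺]^4); log Q = -4.272.
E = E° − (0.0592/n) log Q = +0.39 − (0.0592/4)(-4.272) = +0.453 V.

+0.453 V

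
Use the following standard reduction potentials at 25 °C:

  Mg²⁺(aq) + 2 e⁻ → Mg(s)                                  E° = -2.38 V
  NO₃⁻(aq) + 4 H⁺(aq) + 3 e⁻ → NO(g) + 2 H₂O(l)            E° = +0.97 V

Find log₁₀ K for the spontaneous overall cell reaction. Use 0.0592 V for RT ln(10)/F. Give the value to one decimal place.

339.5

Cathode: NO₃⁻/NO; anode: Mg²⁺/Mg. E°cell = +3.35 V, n = 6.
log K = nE°cell / 0.0592 = (6)(+3.35) / 0.0592 = 339.5.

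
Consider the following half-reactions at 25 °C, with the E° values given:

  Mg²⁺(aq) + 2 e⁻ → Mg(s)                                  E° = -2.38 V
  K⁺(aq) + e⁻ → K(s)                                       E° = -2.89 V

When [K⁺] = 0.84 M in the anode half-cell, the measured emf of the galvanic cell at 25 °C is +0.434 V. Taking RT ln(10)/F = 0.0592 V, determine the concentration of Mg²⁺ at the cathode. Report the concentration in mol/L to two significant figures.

Mg²⁺/Mg is the cathode, K⁺/K the anode: E°cell = +0.51 V, n = 2.
Overall reaction: Mg²⁺(aq) + 2 K(s) → Mg(s) + 2 K⁺(aq); Q = [K⁺]^2/[Mg²⁺]^1.
From E = E° − (0.0592/n) log Q: log Q = (E° − E)·n/0.0592 = (+0.51 − (+0.434))·2/0.0592 = 2.5676.
So 1·log[Mg²⁺] = 2·log(0.84) − log Q = -0.1514 − (2.5676) = -2.7190; [Mg²⁺] = 10^(-2.7190) ≈ 0.0019 M.

0.0019 M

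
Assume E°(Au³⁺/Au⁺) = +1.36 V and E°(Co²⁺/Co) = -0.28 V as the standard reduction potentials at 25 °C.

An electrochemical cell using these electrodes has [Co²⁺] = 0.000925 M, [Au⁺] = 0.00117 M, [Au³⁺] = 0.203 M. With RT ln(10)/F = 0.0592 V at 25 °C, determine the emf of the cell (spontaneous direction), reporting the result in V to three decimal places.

+1.796 V

Au³⁺/Au⁺ is the cathode (higher E°), Co²⁺/Co the anode: E°cell = +1.36 − (-0.28) = +1.64 V, n = 2.
Overall: Au³⁺(aq) + Co(s) → Au⁺(aq) + Co²⁺(aq)
Q = [Au⁺]·[Co²⁺] / ([Au³⁺]); log Q = -5.273.
E = E° − (0.0592/n) log Q = +1.64 − (0.0592/2)(-5.273) = +1.796 V.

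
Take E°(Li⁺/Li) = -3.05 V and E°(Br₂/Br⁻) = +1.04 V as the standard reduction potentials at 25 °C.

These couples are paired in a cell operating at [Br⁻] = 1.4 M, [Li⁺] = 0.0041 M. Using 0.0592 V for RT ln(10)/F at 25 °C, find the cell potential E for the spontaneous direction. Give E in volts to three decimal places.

+4.223 V

Br₂/Br⁻ is the cathode (higher E°), Li⁺/Li the anode: E°cell = +1.04 − (-3.05) = +4.09 V, n = 2.
Overall: Br₂(l) + 2 Li(s) → 2 Br⁻(aq) + 2 Li⁺(aq)
Q = [Br⁻]^2·[Li⁺]^2; log Q = -4.482.
E = E° − (0.0592/n) log Q = +4.09 − (0.0592/2)(-4.482) = +4.223 V.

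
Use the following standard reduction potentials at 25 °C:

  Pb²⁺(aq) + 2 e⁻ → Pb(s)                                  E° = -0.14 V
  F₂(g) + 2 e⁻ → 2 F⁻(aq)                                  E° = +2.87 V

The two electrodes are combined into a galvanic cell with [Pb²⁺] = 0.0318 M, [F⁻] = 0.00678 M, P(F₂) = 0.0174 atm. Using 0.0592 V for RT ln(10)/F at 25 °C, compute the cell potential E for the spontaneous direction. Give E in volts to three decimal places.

+3.131 V

F₂/F⁻ is the cathode (higher E°), Pb²⁺/Pb the anode: E°cell = +2.87 − (-0.14) = +3.01 V, n = 2.
Overall: F₂(g) + Pb(s) → 2 F⁻(aq) + Pb²⁺(aq)
Q = [F⁻]^2·[Pb²⁺] / (P(F₂)); log Q = -4.076.
E = E° − (0.0592/n) log Q = +3.01 − (0.0592/2)(-4.076) = +3.131 V.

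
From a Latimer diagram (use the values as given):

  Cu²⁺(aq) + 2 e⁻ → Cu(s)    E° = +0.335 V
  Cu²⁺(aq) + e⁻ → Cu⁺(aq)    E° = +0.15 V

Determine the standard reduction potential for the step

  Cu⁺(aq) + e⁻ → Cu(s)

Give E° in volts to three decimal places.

Sequential free energies add, so n₃E°₃ = n₁E°₁ + n₂E°₂.
With n₃ = 2, and the known step contributing 1×(+0.15) V, the unknown satisfies 1·E° = 2×(+0.335) − 1×(+0.15) = +0.520.
E° = +0.520 / 1 = +0.520 V.

+0.520 V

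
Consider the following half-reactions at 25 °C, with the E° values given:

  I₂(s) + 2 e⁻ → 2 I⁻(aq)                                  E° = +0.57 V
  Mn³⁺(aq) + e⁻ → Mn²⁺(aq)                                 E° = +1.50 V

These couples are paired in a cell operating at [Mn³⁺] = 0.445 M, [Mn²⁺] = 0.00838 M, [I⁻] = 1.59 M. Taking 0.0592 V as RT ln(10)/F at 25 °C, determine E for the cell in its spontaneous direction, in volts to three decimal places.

+1.044 V

Mn³⁺/Mn²⁺ is the cathode (higher E°), I₂/I⁻ the anode: E°cell = +1.50 − (+0.57) = +0.93 V, n = 2.
Overall: 2 Mn³⁺(aq) + 2 I⁻(aq) → 2 Mn²⁺(aq) + I₂(s)
Q = [Mn²⁺]^2 / ([Mn³⁺]^2·[I⁻]^2); log Q = -3.853.
E = E° − (0.0592/n) log Q = +0.93 − (0.0592/2)(-3.853) = +1.044 V.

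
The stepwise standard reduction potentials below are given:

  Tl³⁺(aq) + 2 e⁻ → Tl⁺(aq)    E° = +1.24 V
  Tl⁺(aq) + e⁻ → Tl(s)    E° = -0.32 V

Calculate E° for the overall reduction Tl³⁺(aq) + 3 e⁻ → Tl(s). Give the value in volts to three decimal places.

Standard free energies of sequential steps add: ΔG°₃ = ΔG°₁ + ΔG°₂, so n₃E°₃ = n₁E°₁ + n₂E°₂.
E°₃ = (2×+1.24 + 1×-0.32) / 3 = (+2.160) / 3 = +0.720 V.
Simply averaging or adding the two E° values would be wrong; the electron-weighted sum is required.

+0.720 V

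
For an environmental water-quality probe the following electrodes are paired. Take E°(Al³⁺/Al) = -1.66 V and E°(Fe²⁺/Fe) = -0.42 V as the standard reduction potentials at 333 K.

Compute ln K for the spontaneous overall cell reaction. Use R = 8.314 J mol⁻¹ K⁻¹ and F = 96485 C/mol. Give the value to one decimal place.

259.3

Cathode: Fe²⁺/Fe; anode: Al³⁺/Al. E°cell = (-0.42) − (-1.66) = +1.24 V, with n = 6.
ΔG° = −nFE° = −RT ln K, so ln K = nFE°/(RT) = (6)(96485)(+1.24) / ((8.314)(333)) = 259.286.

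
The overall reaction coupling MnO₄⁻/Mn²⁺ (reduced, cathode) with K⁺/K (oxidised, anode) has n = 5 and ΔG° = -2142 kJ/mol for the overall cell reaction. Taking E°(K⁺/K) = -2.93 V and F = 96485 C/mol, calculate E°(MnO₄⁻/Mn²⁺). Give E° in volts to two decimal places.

+1.51 V

E°cell = −ΔG°/(nF) = −(-2142×10³)/((5)(96485)) = +4.440 V.
Since MnO₄⁻/Mn²⁺ is the cathode and K⁺/K the anode, E°cell = E°(MnO₄⁻/Mn²⁺) − E°(K⁺/K).
So E°(MnO₄⁻/Mn²⁺) = E°cell + E°(K⁺/K) = +4.440 + (-2.93) = +1.51 V.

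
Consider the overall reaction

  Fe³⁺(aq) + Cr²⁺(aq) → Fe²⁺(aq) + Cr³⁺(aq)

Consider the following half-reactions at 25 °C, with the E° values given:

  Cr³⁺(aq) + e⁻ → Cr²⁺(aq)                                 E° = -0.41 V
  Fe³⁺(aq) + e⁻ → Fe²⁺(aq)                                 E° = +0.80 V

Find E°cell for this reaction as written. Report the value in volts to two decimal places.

The Fe³⁺/Fe²⁺ couple has the higher reduction potential, so it is the cathode; Cr³⁺/Cr²⁺ is oxidised at the anode.
E°cell = E°(cathode) − E°(anode) = (+0.80) − (-0.41) = +1.21 V.

+1.21 V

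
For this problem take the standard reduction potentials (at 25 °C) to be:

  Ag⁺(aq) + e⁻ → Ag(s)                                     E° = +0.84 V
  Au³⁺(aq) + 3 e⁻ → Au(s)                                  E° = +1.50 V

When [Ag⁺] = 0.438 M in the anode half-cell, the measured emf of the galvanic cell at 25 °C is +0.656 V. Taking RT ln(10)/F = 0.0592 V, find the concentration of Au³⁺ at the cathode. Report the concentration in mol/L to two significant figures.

0.053 M

Au³⁺/Au is the cathode, Ag⁺/Ag the anode: E°cell = +0.66 V, n = 3.
Overall reaction: Au³⁺(aq) + 3 Ag(s) → Au(s) + 3 Ag⁺(aq); Q = [Ag⁺]^3/[Au³⁺]^1.
From E = E° − (0.0592/n) log Q: log Q = (E° − E)·n/0.0592 = (+0.66 − (+0.656))·3/0.0592 = 0.2027.
So 1·log[Au³⁺] = 3·log(0.438) − log Q = -1.0756 − (0.2027) = -1.2783; [Au³⁺] = 10^(-1.2783) ≈ 0.053 M.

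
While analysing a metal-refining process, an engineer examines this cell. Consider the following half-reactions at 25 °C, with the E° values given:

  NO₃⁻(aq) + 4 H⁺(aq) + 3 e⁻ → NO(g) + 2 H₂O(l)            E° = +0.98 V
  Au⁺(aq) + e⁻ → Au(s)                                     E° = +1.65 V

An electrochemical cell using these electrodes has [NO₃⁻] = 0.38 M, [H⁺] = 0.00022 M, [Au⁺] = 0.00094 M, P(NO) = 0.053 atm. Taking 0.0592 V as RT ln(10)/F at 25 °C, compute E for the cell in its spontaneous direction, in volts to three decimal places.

Au⁺/Au is the cathode (higher E°), NO₃⁻/NO the anode: E°cell = +1.65 − (+0.98) = +0.67 V, n = 3.
Overall: 3 Au⁺(aq) + NO(g) + 2 H₂O(l) → 3 Au(s) + NO₃⁻(aq) + 4 H⁺(aq)
Q = [NO₃⁻]·[H⁺]^4 / ([Au⁺]^3·P(NO)); log Q = -4.694.
E = E° − (0.0592/n) log Q = +0.67 − (0.0592/3)(-4.694) = +0.763 V.

+0.763 V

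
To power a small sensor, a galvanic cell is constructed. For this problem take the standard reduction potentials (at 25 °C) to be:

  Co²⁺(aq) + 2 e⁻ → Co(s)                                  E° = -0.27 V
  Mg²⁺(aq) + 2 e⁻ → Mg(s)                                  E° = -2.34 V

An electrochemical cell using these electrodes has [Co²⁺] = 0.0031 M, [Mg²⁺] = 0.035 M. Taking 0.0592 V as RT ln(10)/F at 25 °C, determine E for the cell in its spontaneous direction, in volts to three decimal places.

Co²⁺/Co is the cathode (higher E°), Mg²⁺/Mg the anode: E°cell = -0.27 − (-2.34) = +2.07 V, n = 2.
Overall: Co²⁺(aq) + Mg(s) → Co(s) + Mg²⁺(aq)
Q = [Mg²⁺] / ([Co²⁺]); log Q = 1.053.
E = E° − (0.0592/n) log Q = +2.07 − (0.0592/2)(1.053) = +2.039 V.

+2.039 V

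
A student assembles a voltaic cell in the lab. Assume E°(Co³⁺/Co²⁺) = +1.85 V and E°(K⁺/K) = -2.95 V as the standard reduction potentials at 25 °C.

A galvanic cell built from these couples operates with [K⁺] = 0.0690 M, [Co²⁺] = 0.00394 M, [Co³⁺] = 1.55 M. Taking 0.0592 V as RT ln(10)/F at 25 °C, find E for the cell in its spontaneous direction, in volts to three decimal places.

Co³⁺/Co²⁺ is the cathode (higher E°), K⁺/K the anode: E°cell = +1.85 − (-2.95) = +4.80 V, n = 1.
Overall: Co³⁺(aq) + K(s) → Co²⁺(aq) + K⁺(aq)
Q = [Co²⁺]·[K⁺] / ([Co³⁺]); log Q = -3.756.
E = E° − (0.0592/n) log Q = +4.80 − (0.0592/1)(-3.756) = +5.022 V.

+5.022 V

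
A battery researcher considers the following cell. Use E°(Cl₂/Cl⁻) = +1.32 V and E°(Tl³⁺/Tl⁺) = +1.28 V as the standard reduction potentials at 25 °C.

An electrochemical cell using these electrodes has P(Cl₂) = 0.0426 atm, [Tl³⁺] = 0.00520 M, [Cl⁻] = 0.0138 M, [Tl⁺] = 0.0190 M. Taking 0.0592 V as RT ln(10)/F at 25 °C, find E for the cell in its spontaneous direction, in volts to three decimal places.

+0.126 V

Cl₂/Cl⁻ is the cathode (higher E°), Tl³⁺/Tl⁺ the anode: E°cell = +1.32 − (+1.28) = +0.04 V, n = 2.
Overall: Cl₂(g) + Tl⁺(aq) → 2 Cl⁻(aq) + Tl³⁺(aq)
Q = [Cl⁻]^2·[Tl³⁺] / (P(Cl₂)·[Tl⁺]); log Q = -2.912.
E = E° − (0.0592/n) log Q = +0.04 − (0.0592/2)(-2.912) = +0.126 V.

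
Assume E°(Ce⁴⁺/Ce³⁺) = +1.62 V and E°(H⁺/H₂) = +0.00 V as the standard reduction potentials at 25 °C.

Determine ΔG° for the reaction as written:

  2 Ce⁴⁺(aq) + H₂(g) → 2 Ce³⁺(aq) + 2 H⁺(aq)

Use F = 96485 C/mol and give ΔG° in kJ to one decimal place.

As written, Ce⁴⁺/Ce³⁺ is reduced (cathode) and H⁺/H₂ is oxidised (anode), so E°cell = (+1.62) − (+0.00) = +1.62 V.
Balancing electrons gives n = 2.
ΔG° = −nFE° = −(2)(96485)(+1.62) = -312,611 J = -312.6 kJ.

-312.6 kJ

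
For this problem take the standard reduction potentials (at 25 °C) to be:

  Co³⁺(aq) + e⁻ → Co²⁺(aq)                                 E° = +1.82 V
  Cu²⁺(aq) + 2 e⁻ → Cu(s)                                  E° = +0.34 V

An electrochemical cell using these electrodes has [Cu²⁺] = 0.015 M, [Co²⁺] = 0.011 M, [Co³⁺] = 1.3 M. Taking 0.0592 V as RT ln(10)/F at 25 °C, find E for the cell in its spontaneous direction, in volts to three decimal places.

Co³⁺/Co²⁺ is the cathode (higher E°), Cu²⁺/Cu the anode: E°cell = +1.82 − (+0.34) = +1.48 V, n = 2.
Overall: 2 Co³⁺(aq) + Cu(s) → 2 Co²⁺(aq) + Cu²⁺(aq)
Q = [Co²⁺]^2·[Cu²⁺] / ([Co³⁺]^2); log Q = -5.969.
E = E° − (0.0592/n) log Q = +1.48 − (0.0592/2)(-5.969) = +1.657 V.

+1.657 V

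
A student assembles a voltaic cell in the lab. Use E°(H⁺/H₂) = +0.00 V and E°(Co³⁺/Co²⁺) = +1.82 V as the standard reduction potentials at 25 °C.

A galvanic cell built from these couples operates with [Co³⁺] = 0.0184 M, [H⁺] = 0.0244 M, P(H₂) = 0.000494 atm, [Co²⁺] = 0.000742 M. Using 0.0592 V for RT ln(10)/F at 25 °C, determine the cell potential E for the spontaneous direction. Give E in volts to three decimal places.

+1.900 V

Co³⁺/Co²⁺ is the cathode (higher E°), H⁺/H₂ the anode: E°cell = +1.82 − (+0.00) = +1.82 V, n = 2.
Overall: 2 Co³⁺(aq) + H₂(g) → 2 Co²⁺(aq) + 2 H⁺(aq)
Q = [Co²⁺]^2·[H⁺]^2 / ([Co³⁺]^2·P(H₂)); log Q = -2.708.
E = E° − (0.0592/n) log Q = +1.82 − (0.0592/2)(-2.708) = +1.900 V.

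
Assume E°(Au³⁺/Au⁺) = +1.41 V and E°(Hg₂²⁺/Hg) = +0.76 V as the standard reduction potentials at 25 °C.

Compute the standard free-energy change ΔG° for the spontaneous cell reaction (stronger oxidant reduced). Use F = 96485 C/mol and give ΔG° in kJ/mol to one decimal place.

Au³⁺/Au⁺ (E° = +1.41 V) is the cathode; Hg₂²⁺/Hg (E° = +0.76 V) is the anode, so E°cell = +0.65 V.
Balancing electrons gives n = 2 (lcm of 2 and 2).
ΔG° = −nFE° = −(2)(96485)(+0.65) = -125,430 J = -125.4 kJ/mol.

-125.4 kJ/mol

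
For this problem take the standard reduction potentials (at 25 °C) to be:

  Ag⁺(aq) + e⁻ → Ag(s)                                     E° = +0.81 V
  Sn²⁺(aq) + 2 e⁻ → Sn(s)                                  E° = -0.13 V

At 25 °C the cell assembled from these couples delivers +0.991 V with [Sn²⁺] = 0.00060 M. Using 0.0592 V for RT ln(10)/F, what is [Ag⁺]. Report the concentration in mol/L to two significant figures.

0.18 M

Ag⁺/Ag is the cathode, Sn²⁺/Sn the anode: E°cell = +0.94 V, n = 2.
Overall reaction: 2 Ag⁺(aq) + Sn(s) → 2 Ag(s) + Sn²⁺(aq); Q = [Sn²⁺]^1/[Ag⁺]^2.
From E = E° − (0.0592/n) log Q: log Q = (E° − E)·n/0.0592 = (+0.94 − (+0.991))·2/0.0592 = -1.7230.
So 2·log[Ag⁺] = 1·log(0.0006) − log Q = -3.2218 − (-1.7230) = -1.4988; log[Ag⁺] = -1.4988 / 2 = -0.7494; [Ag⁺] = 10^(-0.7494) ≈ 0.18 M.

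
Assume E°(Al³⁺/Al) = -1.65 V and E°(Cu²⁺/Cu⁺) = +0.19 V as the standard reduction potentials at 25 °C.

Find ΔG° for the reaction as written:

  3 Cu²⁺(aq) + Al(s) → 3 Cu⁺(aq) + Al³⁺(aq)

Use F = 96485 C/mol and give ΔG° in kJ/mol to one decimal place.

-532.6 kJ/mol

As written, Cu²⁺/Cu⁺ is reduced (cathode) and Al³⁺/Al is oxidised (anode), so E°cell = (+0.19) − (-1.65) = +1.84 V.
Balancing electrons gives n = 3.
ΔG° = −nFE° = −(3)(96485)(+1.84) = -532,597 J = -532.6 kJ/mol.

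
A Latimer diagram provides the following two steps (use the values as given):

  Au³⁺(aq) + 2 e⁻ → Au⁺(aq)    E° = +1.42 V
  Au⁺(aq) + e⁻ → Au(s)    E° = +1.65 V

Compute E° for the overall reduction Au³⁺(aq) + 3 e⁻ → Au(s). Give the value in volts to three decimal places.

+1.497 V

Adding the free-energy changes (−nFE°) of the two steps gives −n₃FE°₃ = −n₁FE°₁ − n₂FE°₂.
E°₃ = (2×+1.42 + 1×+1.65) / 3 = (+4.490) / 3 = +1.497 V.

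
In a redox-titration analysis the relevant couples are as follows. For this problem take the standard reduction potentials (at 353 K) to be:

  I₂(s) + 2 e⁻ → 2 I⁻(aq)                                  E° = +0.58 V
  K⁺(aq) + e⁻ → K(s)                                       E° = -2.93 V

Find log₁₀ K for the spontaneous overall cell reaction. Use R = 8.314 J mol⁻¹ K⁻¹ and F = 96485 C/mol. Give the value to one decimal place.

Cathode: I₂/I⁻; anode: K⁺/K. E°cell = (+0.58) − (-2.93) = +3.51 V, with n = 2.
ΔG° = −nFE° = −RT ln K, so ln K = nFE°/(RT) = (2)(96485)(+3.51) / ((8.314)(353)) = 230.787.
log₁₀ K = 230.787 / ln 10 = 100.2.

100.2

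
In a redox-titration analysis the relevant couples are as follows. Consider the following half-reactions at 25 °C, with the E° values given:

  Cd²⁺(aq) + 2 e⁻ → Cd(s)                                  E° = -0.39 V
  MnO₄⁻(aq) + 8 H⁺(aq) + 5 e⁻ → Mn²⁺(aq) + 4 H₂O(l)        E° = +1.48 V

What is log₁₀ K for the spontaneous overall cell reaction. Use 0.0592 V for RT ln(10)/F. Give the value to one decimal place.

Cathode: MnO₄⁻/Mn²⁺; anode: Cd²⁺/Cd. E°cell = +1.87 V, n = 10.
log K = nE°cell / 0.0592 = (10)(+1.87) / 0.0592 = 315.9.

315.9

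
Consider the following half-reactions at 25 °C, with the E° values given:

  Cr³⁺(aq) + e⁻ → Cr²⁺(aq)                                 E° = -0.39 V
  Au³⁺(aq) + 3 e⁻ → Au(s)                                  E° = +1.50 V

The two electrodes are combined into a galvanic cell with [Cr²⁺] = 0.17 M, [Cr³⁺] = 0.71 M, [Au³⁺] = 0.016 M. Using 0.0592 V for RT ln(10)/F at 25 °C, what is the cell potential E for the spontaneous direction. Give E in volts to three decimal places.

Au³⁺/Au is the cathode (higher E°), Cr³⁺/Cr²⁺ the anode: E°cell = +1.50 − (-0.39) = +1.89 V, n = 3.
Overall: Au³⁺(aq) + 3 Cr²⁺(aq) → Au(s) + 3 Cr³⁺(aq)
Q = [Cr³⁺]^3 / ([Au³⁺]·[Cr²⁺]^3); log Q = 3.658.
E = E° − (0.0592/n) log Q = +1.89 − (0.0592/3)(3.658) = +1.818 V.

+1.818 V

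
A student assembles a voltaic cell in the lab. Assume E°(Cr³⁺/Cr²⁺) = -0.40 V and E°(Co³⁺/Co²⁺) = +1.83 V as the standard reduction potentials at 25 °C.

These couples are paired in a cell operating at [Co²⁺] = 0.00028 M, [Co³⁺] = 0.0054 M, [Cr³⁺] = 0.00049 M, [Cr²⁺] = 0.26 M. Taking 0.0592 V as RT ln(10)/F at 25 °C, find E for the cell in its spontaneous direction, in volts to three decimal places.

+2.467 V

Co³⁺/Co²⁺ is the cathode (higher E°), Cr³⁺/Cr²⁺ the anode: E°cell = +1.83 − (-0.40) = +2.23 V, n = 1.
Overall: Co³⁺(aq) + Cr²⁺(aq) → Co²⁺(aq) + Cr³⁺(aq)
Q = [Co²⁺]·[Cr³⁺] / ([Co³⁺]·[Cr²⁺]); log Q = -4.010.
E = E° − (0.0592/n) log Q = +2.23 − (0.0592/1)(-4.010) = +2.467 V.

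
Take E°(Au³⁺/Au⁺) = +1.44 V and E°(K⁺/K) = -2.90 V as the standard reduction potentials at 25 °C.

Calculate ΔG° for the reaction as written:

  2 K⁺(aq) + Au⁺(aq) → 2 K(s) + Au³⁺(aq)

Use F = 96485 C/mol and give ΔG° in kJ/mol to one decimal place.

As written, K⁺/K is reduced (cathode) and Au³⁺/Au⁺ is oxidised (anode), so E°cell = (-2.90) − (+1.44) = -4.34 V.
Balancing electrons gives n = 2.
ΔG° = −nFE° = −(2)(96485)(-4.34) = 837,490 J = +837.5 kJ/mol.

+837.5 kJ/mol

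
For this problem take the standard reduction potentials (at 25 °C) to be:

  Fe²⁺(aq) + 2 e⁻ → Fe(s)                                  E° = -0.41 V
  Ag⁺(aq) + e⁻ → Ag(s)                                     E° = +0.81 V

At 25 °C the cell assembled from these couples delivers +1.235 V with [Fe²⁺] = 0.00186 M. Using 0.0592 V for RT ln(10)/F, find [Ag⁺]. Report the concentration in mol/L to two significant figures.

0.077 M

Ag⁺/Ag is the cathode, Fe²⁺/Fe the anode: E°cell = +1.22 V, n = 2.
Overall reaction: 2 Ag⁺(aq) + Fe(s) → 2 Ag(s) + Fe²⁺(aq); Q = [Fe²⁺]^1/[Ag⁺]^2.
From E = E° − (0.0592/n) log Q: log Q = (E° − E)·n/0.0592 = (+1.22 − (+1.235))·2/0.0592 = -0.5068.
So 2·log[Ag⁺] = 1·log(0.00186) − log Q = -2.7305 − (-0.5068) = -2.2237; log[Ag⁺] = -2.2237 / 2 = -1.1119; [Ag⁺] = 10^(-1.1119) ≈ 0.077 M.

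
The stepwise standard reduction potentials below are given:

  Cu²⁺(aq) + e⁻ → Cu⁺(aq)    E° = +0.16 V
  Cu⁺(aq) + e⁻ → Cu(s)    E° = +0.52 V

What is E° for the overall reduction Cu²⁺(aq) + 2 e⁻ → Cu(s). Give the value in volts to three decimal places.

+0.340 V

Adding the free-energy changes (−nFE°) of the two steps gives −n₃FE°₃ = −n₁FE°₁ − n₂FE°₂.
E°₃ = (1×+0.16 + 1×+0.52) / 2 = (+0.680) / 2 = +0.340 V.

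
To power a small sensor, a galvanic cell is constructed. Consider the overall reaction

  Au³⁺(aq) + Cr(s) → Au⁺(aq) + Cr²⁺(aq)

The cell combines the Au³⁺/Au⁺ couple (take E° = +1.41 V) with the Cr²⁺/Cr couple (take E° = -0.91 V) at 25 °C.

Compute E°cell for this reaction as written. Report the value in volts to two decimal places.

+2.32 V

The Au³⁺/Au⁺ couple has the higher reduction potential, so it is the cathode; Cr²⁺/Cr is oxidised at the anode.
E°cell = E°(cathode) − E°(anode) = (+1.41) − (-0.91) = +2.32 V.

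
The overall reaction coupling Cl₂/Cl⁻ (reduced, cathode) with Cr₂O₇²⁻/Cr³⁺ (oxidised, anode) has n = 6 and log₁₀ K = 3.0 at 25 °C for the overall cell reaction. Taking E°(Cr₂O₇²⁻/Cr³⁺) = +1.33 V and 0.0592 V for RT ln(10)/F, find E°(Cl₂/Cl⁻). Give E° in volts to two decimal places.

+1.36 V

E°cell = (0.0592/n)·log K = (0.0592/6)(3.0) = +0.030 V.
Since Cl₂/Cl⁻ is the cathode and Cr₂O₇²⁻/Cr³⁺ the anode, E°cell = E°(Cl₂/Cl⁻) − E°(Cr₂O₇²⁻/Cr³⁺).
So E°(Cl₂/Cl⁻) = E°cell + E°(Cr₂O₇²⁻/Cr³⁺) = +0.030 + (+1.33) = +1.36 V.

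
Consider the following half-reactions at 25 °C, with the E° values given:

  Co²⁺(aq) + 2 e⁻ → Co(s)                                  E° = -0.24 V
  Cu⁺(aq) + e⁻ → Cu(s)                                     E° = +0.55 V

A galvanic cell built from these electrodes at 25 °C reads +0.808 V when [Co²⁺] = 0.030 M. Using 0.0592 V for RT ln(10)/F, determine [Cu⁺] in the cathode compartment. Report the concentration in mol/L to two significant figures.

0.35 M

Cu⁺/Cu is the cathode, Co²⁺/Co the anode: E°cell = +0.79 V, n = 2.
Overall reaction: 2 Cu⁺(aq) + Co(s) → 2 Cu(s) + Co²⁺(aq); Q = [Co²⁺]^1/[Cu⁺]^2.
From E = E° − (0.0592/n) log Q: log Q = (E° − E)·n/0.0592 = (+0.79 − (+0.808))·2/0.0592 = -0.6081.
So 2·log[Cu⁺] = 1·log(0.03) − log Q = -1.5229 − (-0.6081) = -0.9148; log[Cu⁺] = -0.9148 / 2 = -0.4574; [Cu⁺] = 10^(-0.4574) ≈ 0.35 M.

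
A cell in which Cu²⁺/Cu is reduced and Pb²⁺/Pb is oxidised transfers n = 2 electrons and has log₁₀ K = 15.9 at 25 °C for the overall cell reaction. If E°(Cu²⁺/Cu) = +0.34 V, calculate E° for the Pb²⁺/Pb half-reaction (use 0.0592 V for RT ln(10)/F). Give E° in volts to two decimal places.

-0.13 V

E°cell = (0.0592/n)·log K = (0.0592/2)(15.9) = +0.471 V.
Since Cu²⁺/Cu is the cathode and Pb²⁺/Pb the anode, E°cell = E°(Cu²⁺/Cu) − E°(Pb²⁺/Pb).
So E°(Pb²⁺/Pb) = E°(Cu²⁺/Cu) − E°cell = (+0.34) − (+0.471) = -0.13 V.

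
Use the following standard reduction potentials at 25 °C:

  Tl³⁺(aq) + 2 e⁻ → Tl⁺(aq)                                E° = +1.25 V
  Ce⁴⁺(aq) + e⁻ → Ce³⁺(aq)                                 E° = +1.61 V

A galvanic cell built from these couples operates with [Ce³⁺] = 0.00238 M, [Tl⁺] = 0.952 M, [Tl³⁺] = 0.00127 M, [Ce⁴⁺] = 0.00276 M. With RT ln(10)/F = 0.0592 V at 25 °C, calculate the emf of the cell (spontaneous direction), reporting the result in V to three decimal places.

+0.449 V

Ce⁴⁺/Ce³⁺ is the cathode (higher E°), Tl³⁺/Tl⁺ the anode: E°cell = +1.61 − (+1.25) = +0.36 V, n = 2.
Overall: 2 Ce⁴⁺(aq) + Tl⁺(aq) → 2 Ce³⁺(aq) + Tl³⁺(aq)
Q = [Ce³⁺]^2·[Tl³⁺] / ([Ce⁴⁺]^2·[Tl⁺]); log Q = -3.003.
E = E° − (0.0592/n) log Q = +0.36 − (0.0592/2)(-3.003) = +0.449 V.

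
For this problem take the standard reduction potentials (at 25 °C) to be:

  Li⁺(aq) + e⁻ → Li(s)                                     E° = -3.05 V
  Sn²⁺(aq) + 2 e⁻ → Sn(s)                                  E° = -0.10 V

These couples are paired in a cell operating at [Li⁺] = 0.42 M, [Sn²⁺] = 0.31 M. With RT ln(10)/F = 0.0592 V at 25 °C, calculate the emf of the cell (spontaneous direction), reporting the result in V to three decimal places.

Sn²⁺/Sn is the cathode (higher E°), Li⁺/Li the anode: E°cell = -0.10 − (-3.05) = +2.95 V, n = 2.
Overall: Sn²⁺(aq) + 2 Li(s) → Sn(s) + 2 Li⁺(aq)
Q = [Li⁺]^2 / ([Sn²⁺]); log Q = -0.245.
E = E° − (0.0592/n) log Q = +2.95 − (0.0592/2)(-0.245) = +2.957 V.

+2.957 V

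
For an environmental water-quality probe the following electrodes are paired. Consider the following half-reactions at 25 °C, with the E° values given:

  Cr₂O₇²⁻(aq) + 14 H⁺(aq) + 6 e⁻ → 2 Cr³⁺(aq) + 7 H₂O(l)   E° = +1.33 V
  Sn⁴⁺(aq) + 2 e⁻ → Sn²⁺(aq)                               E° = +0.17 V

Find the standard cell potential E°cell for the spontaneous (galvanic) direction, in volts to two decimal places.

The Cr₂O₇²⁻/Cr³⁺ couple has the higher reduction potential, so it is the cathode; Sn⁴⁺/Sn²⁺ is oxidised at the anode.
E°cell = E°(cathode) − E°(anode) = (+1.33) − (+0.17) = +1.16 V.
Since E°cell > 0, the reaction is spontaneous under standard conditions.

+1.16 V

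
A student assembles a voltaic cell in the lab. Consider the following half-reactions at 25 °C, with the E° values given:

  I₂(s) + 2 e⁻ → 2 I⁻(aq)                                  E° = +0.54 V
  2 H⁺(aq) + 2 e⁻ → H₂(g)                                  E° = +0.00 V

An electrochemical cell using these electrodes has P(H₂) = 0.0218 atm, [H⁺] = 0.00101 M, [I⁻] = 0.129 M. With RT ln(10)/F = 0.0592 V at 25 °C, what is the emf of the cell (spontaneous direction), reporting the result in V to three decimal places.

+0.721 V

I₂/I⁻ is the cathode (higher E°), H⁺/H₂ the anode: E°cell = +0.54 − (+0.00) = +0.54 V, n = 2.
Overall: I₂(s) + H₂(g) → 2 I⁻(aq) + 2 H⁺(aq)
Q = [I⁻]^2·[H⁺]^2 / (P(H₂)); log Q = -6.109.
E = E° − (0.0592/n) log Q = +0.54 − (0.0592/2)(-6.109) = +0.721 V.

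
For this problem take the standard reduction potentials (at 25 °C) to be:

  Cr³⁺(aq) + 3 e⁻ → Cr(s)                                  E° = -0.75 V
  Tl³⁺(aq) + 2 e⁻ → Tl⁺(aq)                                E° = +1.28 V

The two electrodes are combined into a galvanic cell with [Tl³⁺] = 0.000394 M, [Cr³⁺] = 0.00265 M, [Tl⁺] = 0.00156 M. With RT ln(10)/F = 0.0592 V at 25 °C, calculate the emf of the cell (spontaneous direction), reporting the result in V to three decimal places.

+2.063 V

Tl³⁺/Tl⁺ is the cathode (higher E°), Cr³⁺/Cr the anode: E°cell = +1.28 − (-0.75) = +2.03 V, n = 6.
Overall: 3 Tl³⁺(aq) + 2 Cr(s) → 3 Tl⁺(aq) + 2 Cr³⁺(aq)
Q = [Tl⁺]^3·[Cr³⁺]^2 / ([Tl³⁺]^3); log Q = -3.361.
E = E° − (0.0592/n) log Q = +2.03 − (0.0592/6)(-3.361) = +2.063 V.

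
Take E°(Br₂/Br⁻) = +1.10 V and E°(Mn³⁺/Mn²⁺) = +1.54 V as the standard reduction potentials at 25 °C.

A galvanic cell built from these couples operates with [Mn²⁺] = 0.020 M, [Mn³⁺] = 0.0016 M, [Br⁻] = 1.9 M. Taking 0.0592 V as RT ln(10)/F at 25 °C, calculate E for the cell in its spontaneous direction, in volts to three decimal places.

Mn³⁺/Mn²⁺ is the cathode (higher E°), Br₂/Br⁻ the anode: E°cell = +1.54 − (+1.10) = +0.44 V, n = 2.
Overall: 2 Mn³⁺(aq) + 2 Br⁻(aq) → 2 Mn²⁺(aq) + Br₂(l)
Q = [Mn²⁺]^2 / ([Mn³⁺]^2·[Br⁻]^2); log Q = 1.636.
E = E° − (0.0592/n) log Q = +0.44 − (0.0592/2)(1.636) = +0.392 V.

+0.392 V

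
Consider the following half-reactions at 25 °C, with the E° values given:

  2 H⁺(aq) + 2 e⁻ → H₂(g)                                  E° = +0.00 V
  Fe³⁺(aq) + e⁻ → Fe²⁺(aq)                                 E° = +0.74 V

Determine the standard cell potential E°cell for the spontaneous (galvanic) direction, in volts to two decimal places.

+0.74 V

The Fe³⁺/Fe²⁺ couple has the higher reduction potential, so it is the cathode; H⁺/H₂ is oxidised at the anode.
E°cell = E°(cathode) − E°(anode) = (+0.74) − (+0.00) = +0.74 V.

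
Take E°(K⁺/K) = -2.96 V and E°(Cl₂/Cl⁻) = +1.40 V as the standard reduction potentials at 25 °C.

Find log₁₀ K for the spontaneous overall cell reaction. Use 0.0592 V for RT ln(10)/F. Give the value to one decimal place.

Cathode: Cl₂/Cl⁻; anode: K⁺/K. E°cell = +4.36 V, n = 2.
log K = nE°cell / 0.0592 = (2)(+4.36) / 0.0592 = 147.3.

147.3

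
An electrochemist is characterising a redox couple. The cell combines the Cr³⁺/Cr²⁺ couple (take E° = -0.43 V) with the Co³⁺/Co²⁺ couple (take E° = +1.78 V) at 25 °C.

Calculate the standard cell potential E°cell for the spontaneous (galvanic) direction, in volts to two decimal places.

The Co³⁺/Co²⁺ couple has the higher reduction potential, so it is the cathode; Cr³⁺/Cr²⁺ is oxidised at the anode.
E°cell = E°(cathode) − E°(anode) = (+1.78) − (-0.43) = +2.21 V.

+2.21 V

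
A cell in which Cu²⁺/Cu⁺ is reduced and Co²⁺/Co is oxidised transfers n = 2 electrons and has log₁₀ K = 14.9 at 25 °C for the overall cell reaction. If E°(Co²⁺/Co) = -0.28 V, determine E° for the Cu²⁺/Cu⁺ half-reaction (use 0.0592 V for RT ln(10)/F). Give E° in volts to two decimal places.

E°cell = (0.0592/n)·log K = (0.0592/2)(14.9) = +0.441 V.
Since Cu²⁺/Cu⁺ is the cathode and Co²⁺/Co the anode, E°cell = E°(Cu²⁺/Cu⁺) − E°(Co²⁺/Co).
So E°(Cu²⁺/Cu⁺) = E°cell + E°(Co²⁺/Co) = +0.441 + (-0.28) = +0.16 V.

+0.16 V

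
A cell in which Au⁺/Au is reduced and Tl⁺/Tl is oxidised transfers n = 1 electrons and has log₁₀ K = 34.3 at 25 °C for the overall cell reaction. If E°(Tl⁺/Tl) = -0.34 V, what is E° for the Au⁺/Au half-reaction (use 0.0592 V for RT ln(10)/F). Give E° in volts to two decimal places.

E°cell = (0.0592/n)·log K = (0.0592/1)(34.3) = +2.031 V.
Since Au⁺/Au is the cathode and Tl⁺/Tl the anode, E°cell = E°(Au⁺/Au) − E°(Tl⁺/Tl).
So E°(Au⁺/Au) = E°cell + E°(Tl⁺/Tl) = +2.031 + (-0.34) = +1.69 V.

+1.69 V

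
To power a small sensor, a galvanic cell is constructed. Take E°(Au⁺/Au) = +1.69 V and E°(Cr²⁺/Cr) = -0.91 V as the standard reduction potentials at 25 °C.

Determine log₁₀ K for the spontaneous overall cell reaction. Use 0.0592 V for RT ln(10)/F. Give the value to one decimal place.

87.8

Cathode: Au⁺/Au; anode: Cr²⁺/Cr. E°cell = +2.60 V, n = 2.
log K = nE°cell / 0.0592 = (2)(+2.60) / 0.0592 = 87.8.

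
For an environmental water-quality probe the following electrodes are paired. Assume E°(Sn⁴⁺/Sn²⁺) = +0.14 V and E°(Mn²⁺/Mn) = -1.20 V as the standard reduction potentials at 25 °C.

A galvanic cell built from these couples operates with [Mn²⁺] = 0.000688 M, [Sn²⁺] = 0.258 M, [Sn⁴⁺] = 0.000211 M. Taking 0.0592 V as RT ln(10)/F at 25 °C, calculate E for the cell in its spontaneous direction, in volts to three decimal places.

Sn⁴⁺/Sn²⁺ is the cathode (higher E°), Mn²⁺/Mn the anode: E°cell = +0.14 − (-1.20) = +1.34 V, n = 2.
Overall: Sn⁴⁺(aq) + Mn(s) → Sn²⁺(aq) + Mn²⁺(aq)
Q = [Sn²⁺]·[Mn²⁺] / ([Sn⁴⁺]); log Q = -0.075.
E = E° − (0.0592/n) log Q = +1.34 − (0.0592/2)(-0.075) = +1.342 V.

+1.342 V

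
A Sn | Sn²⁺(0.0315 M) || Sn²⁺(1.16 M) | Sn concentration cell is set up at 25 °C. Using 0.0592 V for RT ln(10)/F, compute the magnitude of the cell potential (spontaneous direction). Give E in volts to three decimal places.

For a concentration cell E°cell = 0. The 1.16 M side is the cathode (reduction is favoured where [Sn²⁺] is higher).
With n = 2, E = −(0.0592/2) log([Sn²⁺]ₐₙ/[Sn²⁺]꜀ₐₜ) = −(0.0592/2) log(0.0315/1.16) = −(0.0592/2)(-1.566) = +0.046 V.

+0.046 V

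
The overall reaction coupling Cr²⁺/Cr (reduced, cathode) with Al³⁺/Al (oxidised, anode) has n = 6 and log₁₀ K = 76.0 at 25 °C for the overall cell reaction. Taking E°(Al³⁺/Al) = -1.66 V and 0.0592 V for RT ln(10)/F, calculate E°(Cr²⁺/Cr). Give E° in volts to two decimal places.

E°cell = (0.0592/n)·log K = (0.0592/6)(76.0) = +0.750 V.
Since Cr²⁺/Cr is the cathode and Al³⁺/Al the anode, E°cell = E°(Cr²⁺/Cr) − E°(Al³⁺/Al).
So E°(Cr²⁺/Cr) = E°cell + E°(Al³⁺/Al) = +0.750 + (-1.66) = -0.91 V.

-0.91 V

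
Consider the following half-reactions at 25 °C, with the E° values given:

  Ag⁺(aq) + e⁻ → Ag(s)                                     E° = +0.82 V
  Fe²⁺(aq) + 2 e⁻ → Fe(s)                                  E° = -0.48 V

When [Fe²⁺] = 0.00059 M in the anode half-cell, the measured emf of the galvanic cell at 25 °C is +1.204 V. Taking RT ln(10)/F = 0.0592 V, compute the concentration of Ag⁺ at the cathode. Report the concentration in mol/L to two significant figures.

Ag⁺/Ag is the cathode, Fe²⁺/Fe the anode: E°cell = +1.30 V, n = 2.
Overall reaction: 2 Ag⁺(aq) + Fe(s) → 2 Ag(s) + Fe²⁺(aq); Q = [Fe²⁺]^1/[Ag⁺]^2.
From E = E° − (0.0592/n) log Q: log Q = (E° − E)·n/0.0592 = (+1.30 − (+1.204))·2/0.0592 = 3.2432.
So 2·log[Ag⁺] = 1·log(0.00059) − log Q = -3.2291 − (3.2432) = -6.4723; log[Ag⁺] = -6.4723 / 2 = -3.2361; [Ag⁺] = 10^(-3.2361) ≈ 0.00058 M.

0.00058 M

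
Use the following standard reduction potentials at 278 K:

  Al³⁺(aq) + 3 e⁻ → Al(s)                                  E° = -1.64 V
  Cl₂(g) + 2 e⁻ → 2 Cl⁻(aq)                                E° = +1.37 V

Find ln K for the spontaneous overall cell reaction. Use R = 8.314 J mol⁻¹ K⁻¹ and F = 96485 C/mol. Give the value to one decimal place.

Cathode: Cl₂/Cl⁻; anode: Al³⁺/Al. E°cell = (+1.37) − (-1.64) = +3.01 V, with n = 6.
ΔG° = −nFE° = −RT ln K, so ln K = nFE°/(RT) = (6)(96485)(+3.01) / ((8.314)(278)) = 753.916.

753.9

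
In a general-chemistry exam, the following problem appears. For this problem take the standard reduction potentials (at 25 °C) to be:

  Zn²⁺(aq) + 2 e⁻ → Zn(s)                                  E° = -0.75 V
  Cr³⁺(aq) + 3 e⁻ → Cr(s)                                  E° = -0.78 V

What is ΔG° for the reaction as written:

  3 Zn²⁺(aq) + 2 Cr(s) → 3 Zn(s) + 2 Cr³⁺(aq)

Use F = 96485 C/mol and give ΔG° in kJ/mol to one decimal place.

-17.4 kJ/mol

As written, Zn²⁺/Zn is reduced (cathode) and Cr³⁺/Cr is oxidised (anode), so E°cell = (-0.75) − (-0.78) = +0.03 V.
Balancing electrons gives n = 6.
ΔG° = −nFE° = −(6)(96485)(+0.03) = -17,367 J = -17.4 kJ/mol.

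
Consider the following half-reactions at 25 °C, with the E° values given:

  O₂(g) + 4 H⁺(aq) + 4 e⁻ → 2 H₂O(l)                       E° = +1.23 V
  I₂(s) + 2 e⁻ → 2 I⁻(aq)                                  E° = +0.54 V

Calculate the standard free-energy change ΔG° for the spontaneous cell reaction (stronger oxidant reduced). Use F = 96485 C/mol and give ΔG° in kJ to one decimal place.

O₂/H₂O (E° = +1.23 V) is the cathode; I₂/I⁻ (E° = +0.54 V) is the anode, so E°cell = +0.69 V.
Balancing electrons gives n = 4 (lcm of 4 and 2).
ΔG° = −nFE° = −(4)(96485)(+0.69) = -266,299 J = -266.3 kJ.

-266.3 kJ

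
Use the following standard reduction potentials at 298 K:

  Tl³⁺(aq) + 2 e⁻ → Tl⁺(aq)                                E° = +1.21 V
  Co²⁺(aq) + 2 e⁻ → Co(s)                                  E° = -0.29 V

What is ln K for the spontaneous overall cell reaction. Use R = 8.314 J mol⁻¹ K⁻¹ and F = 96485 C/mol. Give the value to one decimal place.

116.8

Cathode: Tl³⁺/Tl⁺; anode: Co²⁺/Co. E°cell = (+1.21) − (-0.29) = +1.50 V, with n = 2.
ΔG° = −nFE° = −RT ln K, so ln K = nFE°/(RT) = (2)(96485)(+1.50) / ((8.314)(298)) = 116.830.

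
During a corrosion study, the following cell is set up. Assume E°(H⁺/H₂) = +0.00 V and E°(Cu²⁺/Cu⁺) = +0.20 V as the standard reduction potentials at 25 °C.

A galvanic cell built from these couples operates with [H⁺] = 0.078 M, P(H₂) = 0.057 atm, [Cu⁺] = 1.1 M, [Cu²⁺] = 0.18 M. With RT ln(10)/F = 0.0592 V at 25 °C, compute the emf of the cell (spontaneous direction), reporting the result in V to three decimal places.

Cu²⁺/Cu⁺ is the cathode (higher E°), H⁺/H₂ the anode: E°cell = +0.20 − (+0.00) = +0.20 V, n = 2.
Overall: 2 Cu²⁺(aq) + H₂(g) → 2 Cu⁺(aq) + 2 H⁺(aq)
Q = [Cu⁺]^2·[H⁺]^2 / ([Cu²⁺]^2·P(H₂)); log Q = 0.601.
E = E° − (0.0592/n) log Q = +0.20 − (0.0592/2)(0.601) = +0.182 V.

+0.182 V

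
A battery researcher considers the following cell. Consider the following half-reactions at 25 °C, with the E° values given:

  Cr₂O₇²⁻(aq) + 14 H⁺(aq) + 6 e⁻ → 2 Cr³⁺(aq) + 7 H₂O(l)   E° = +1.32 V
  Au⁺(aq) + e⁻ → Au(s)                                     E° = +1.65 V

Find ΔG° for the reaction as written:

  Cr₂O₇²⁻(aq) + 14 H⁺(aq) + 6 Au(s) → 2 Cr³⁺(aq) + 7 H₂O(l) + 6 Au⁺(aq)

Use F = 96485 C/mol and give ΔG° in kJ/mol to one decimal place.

As written, Cr₂O₇²⁻/Cr³⁺ is reduced (cathode) and Au⁺/Au is oxidised (anode), so E°cell = (+1.32) − (+1.65) = -0.33 V.
Balancing electrons gives n = 6.
ΔG° = −nFE° = −(6)(96485)(-0.33) = 191,040 J = +191.0 kJ/mol.

+191.0 kJ/mol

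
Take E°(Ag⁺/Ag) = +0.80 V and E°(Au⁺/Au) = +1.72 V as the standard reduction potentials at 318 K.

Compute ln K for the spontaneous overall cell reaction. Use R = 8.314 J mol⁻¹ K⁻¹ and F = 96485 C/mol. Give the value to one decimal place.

33.6

Cathode: Au⁺/Au; anode: Ag⁺/Ag. E°cell = (+1.72) − (+0.80) = +0.92 V, with n = 1.
ΔG° = −nFE° = −RT ln K, so ln K = nFE°/(RT) = (1)(96485)(+0.92) / ((8.314)(318)) = 33.575.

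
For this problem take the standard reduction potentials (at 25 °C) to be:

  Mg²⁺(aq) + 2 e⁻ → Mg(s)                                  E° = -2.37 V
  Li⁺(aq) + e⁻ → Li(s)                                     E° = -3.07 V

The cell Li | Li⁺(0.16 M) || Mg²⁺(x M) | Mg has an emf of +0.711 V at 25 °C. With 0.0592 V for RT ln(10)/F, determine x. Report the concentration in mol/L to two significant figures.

Mg²⁺/Mg is the cathode, Li⁺/Li the anode: E°cell = +0.70 V, n = 2.
Overall reaction: Mg²⁺(aq) + 2 Li(s) → Mg(s) + 2 Li⁺(aq); Q = [Li⁺]^2/[Mg²⁺]^1.
From E = E° − (0.0592/n) log Q: log Q = (E° − E)·n/0.0592 = (+0.70 − (+0.711))·2/0.0592 = -0.3716.
So 1·log[Mg²⁺] = 2·log(0.16) − log Q = -1.5918 − (-0.3716) = -1.2202; [Mg²⁺] = 10^(-1.2202) ≈ 0.060 M.

0.060 M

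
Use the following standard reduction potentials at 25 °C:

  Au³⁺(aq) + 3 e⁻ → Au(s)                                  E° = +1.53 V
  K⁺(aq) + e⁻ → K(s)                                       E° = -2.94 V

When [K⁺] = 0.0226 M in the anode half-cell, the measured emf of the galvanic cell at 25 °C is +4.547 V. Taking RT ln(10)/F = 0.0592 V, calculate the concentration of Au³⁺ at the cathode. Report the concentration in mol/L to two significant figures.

Au³⁺/Au is the cathode, K⁺/K the anode: E°cell = +4.47 V, n = 3.
Overall reaction: Au³⁺(aq) + 3 K(s) → Au(s) + 3 K⁺(aq); Q = [K⁺]^3/[Au³⁺]^1.
From E = E° − (0.0592/n) log Q: log Q = (E° − E)·n/0.0592 = (+4.47 − (+4.547))·3/0.0592 = -3.9020.
So 1·log[Au³⁺] = 3·log(0.0226) − log Q = -4.9377 − (-3.9020) = -1.0357; [Au³⁺] = 10^(-1.0357) ≈ 0.092 M.

0.092 M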